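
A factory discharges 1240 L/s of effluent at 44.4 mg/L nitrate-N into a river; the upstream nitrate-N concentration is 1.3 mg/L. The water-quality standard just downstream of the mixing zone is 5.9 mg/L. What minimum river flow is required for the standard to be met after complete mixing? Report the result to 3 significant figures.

Set C_mix = 5.9: (Q·1.300 + 1240·44.40) / (Q + 1240) = 5.9
→ Q = 1240·(44.40 − 5.9)/(5.9 − 1.300) = 10380 L/s.

10400 L/s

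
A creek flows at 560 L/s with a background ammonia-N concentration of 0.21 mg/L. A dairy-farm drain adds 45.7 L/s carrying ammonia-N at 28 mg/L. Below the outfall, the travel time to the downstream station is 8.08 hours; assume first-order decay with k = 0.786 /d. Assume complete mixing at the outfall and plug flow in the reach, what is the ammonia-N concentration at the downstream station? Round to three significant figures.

1.77 mg/L

Flow-weighted average: C = (560.0·0.2100 + 45.70·28.00) / 605.7 = 1397/605.7 = 2.307 mg/L.
After decay, C = 2.307 × e^(−kt) = 2.307 × 0.7675 = 1.770 mg/L.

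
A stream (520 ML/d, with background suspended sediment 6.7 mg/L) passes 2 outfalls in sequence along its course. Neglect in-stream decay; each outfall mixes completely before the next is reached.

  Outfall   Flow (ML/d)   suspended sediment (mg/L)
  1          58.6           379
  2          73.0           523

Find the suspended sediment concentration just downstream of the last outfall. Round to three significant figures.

Below outfall 1: Q → 578.6 ML/d, C = (520.0·6.700 + 58.60·379.0)/578.6 = 44.41 mg/L.
Below outfall 2: Q → 651.6 ML/d, C = (578.6·44.41 + 73.00·523.0)/651.6 = 98.02 mg/L.

98.0 mg/L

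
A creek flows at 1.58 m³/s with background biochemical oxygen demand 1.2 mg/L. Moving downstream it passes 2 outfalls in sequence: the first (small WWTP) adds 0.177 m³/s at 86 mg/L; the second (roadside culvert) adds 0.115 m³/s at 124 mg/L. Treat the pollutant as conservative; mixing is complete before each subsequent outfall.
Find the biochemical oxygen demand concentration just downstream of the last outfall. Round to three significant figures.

16.8 mg/L

Below outfall 1: Q → 1.757 m³/s, C = (1.580·1.200 + 0.1770·86.00)/1.757 = 9.743 mg/L.
Below outfall 2: Q → 1.872 m³/s, C = (1.757·9.743 + 0.1150·124.0)/1.872 = 16.76 mg/L.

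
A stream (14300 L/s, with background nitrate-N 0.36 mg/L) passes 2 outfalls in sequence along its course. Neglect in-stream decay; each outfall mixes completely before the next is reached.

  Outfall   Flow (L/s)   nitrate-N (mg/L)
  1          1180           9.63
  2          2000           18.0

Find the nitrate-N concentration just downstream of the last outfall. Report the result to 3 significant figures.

3.00 mg/L

After outfall 1: Q = 14300 + 1180 = 15480 L/s; C = (14300·0.3600 + 1180·9.630)/15480 = 1.067 mg/L.
After outfall 2: Q = 15480 + 2000 = 17480 L/s; C = (15480·1.067 + 2000·18.00)/17480 = 3.004 mg/L.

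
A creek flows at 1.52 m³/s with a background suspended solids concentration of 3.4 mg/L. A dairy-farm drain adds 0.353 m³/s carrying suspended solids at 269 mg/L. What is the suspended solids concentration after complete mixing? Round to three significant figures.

53.5 mg/L

Flow-weighted average: C = (1.520·3.400 + 0.3530·269.0) / 1.873 = 100.1/1.873 = 53.46 mg/L.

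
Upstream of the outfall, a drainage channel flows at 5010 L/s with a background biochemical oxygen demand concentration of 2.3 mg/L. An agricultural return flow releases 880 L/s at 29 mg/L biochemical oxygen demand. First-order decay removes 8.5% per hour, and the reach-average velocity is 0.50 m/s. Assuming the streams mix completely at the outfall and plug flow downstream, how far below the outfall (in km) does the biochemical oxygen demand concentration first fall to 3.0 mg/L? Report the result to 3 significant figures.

Mixed concentration C = ΣQC/ΣQ = (5010·2.300 + 880.0·29.00) / 5890 = 37040/5890 = 6.289 mg/L.
8.5%/h lost → k = −ln(1 − 0.085) = 0.08883 h⁻¹.
Set 6.289·exp(−k·t) = 3.0 → t = ln(6.289/3.0)/k = 30000 s = 8.333 h.
Distance = v·t = 0.50·30000 = 15000 m = 15.00 km.

15.0 km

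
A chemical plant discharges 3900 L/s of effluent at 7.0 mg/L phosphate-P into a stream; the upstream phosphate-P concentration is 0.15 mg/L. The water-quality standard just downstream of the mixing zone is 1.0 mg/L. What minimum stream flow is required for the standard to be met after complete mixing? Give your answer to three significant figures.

Set C_mix = 1.0: (Q·0.1500 + 3900·7.000) / (Q + 3900) = 1.0
→ Q = 3900·(7.000 − 1.0)/(1.0 − 0.1500) = 27530 L/s.

27500 L/s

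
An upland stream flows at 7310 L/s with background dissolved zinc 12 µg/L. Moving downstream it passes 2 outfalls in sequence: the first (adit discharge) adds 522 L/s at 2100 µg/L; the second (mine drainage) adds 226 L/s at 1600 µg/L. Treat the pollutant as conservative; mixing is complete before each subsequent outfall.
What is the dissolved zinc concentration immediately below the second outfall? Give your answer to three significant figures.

After outfall 1: Q = 7310 + 522.0 = 7832 L/s; C = (7310·12.00 + 522.0·2100)/7832 = 151.2 µg/L.
After outfall 2: Q = 7832 + 226.0 = 8058 L/s; C = (7832·151.2 + 226.0·1600)/8058 = 191.8 µg/L.

192 µg/L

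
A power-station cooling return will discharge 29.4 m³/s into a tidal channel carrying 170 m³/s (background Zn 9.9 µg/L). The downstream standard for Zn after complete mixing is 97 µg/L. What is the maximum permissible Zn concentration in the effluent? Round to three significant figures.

At the limit, (Qr·Cr + Qe·Cₑ)/(Qr + Qe) = 97:
Cₑ = (199.4·97 − 170.0·9.900) / 29.40 = 600.6 µg/L.

601 µg/L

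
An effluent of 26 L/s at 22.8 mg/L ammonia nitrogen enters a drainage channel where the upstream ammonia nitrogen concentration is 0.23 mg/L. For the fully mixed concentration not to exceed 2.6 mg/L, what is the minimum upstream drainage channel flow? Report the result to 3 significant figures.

Set C_mix = 2.6: (Q·0.2300 + 26.00·22.80) / (Q + 26.00) = 2.6
→ Q = 26.00·(22.80 − 2.6)/(2.6 − 0.2300) = 221.6 L/s.

222 L/s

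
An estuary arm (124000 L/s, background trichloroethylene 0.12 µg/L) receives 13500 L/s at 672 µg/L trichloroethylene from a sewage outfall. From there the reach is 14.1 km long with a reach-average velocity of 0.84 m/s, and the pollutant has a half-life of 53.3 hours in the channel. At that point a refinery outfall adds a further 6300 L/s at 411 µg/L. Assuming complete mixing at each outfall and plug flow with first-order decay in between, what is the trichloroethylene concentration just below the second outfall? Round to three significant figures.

Mass balance: C = (124000·0.1200 + 13500·672.0) / 137500 = 9087000/137500 = 66.09 µg/L; combined flow 137500 L/s.
Travel time t = 14.1·1000 / 0.84 = 16790 s = 4.663 h.
Half-life 53.3 h → k = ln 2 / 53.3 = 0.01300 h⁻¹ = 0.3121 d⁻¹.
Decay over the reach: 66.09·exp(−kt) = 66.09·0.9412 = 62.20 µg/L.
At the second outfall, C = (137500·62.20 + 6300·411.0) / (137500 + 6300) = 77.48 µg/L.

77.5 µg/L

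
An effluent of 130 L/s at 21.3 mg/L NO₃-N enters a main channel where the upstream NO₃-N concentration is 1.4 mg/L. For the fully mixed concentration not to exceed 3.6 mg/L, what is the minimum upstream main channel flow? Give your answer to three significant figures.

Set C_mix = 3.6: (Q·1.400 + 130.0·21.30) / (Q + 130.0) = 3.6
→ Q = 130.0·(21.30 − 3.6)/(3.6 − 1.400) = 1046 L/s.

1050 L/s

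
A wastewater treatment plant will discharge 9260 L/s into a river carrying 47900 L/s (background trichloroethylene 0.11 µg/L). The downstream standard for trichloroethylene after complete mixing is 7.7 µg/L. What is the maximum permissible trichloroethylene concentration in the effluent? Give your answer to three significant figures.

47.0 µg/L

At the limit, (Qr·Cr + Qe·Cₑ)/(Qr + Qe) = 7.7:
Cₑ = (57160·7.7 − 47900·0.1100) / 9260 = 46.96 µg/L.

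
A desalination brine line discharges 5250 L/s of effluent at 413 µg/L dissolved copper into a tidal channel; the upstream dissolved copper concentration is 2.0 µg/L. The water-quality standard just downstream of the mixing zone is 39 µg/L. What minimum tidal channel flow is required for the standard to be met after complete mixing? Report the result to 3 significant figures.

Set C_mix = 39: (Q·2.000 + 5250·413.0) / (Q + 5250) = 39
→ Q = 5250·(413.0 − 39)/(39 − 2.000) = 53070 L/s.

53100 L/s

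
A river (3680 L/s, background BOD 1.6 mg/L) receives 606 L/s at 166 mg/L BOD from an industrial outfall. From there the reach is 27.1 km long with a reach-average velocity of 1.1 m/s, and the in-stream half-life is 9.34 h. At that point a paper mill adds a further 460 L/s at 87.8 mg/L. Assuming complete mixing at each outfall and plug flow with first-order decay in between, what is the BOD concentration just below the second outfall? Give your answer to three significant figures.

22.0 mg/L

Mixed concentration C = ΣQC/ΣQ = (3680·1.600 + 606.0·166.0) / 4286 = 106500/4286 = 24.84 mg/L; combined flow 4286 L/s.
Travel time t = 27.1·1000 / 1.1 = 24640 s = 6.843 h.
Half-life 9.34 h → k = ln 2 / 9.34 = 0.07421 h⁻¹ = 1.781 d⁻¹.
Decay over the reach: 24.84·exp(−kt) = 24.84·0.6018 = 14.95 mg/L.
At the second outfall, C = (4286·14.95 + 460.0·87.80) / (4286 + 460.0) = 22.01 mg/L.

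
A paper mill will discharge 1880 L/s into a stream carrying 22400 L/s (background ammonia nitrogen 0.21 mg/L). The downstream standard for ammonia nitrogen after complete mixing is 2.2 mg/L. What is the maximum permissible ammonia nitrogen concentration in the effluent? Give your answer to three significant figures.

25.9 mg/L

At the limit, (Qr·Cr + Qe·Cₑ)/(Qr + Qe) = 2.2:
Cₑ = (24280·2.2 − 22400·0.2100) / 1880 = 25.91 mg/L.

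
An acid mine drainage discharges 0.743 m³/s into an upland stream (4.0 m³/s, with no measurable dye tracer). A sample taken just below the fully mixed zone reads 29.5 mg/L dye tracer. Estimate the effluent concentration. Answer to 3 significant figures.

188 mg/L

Mass balance: 4.000·0 + 0.7430·Cₑ = 4.743·29.50
→ Cₑ = (4.743·29.50 − 4.000·0) / 0.7430 = 188.3 mg/L.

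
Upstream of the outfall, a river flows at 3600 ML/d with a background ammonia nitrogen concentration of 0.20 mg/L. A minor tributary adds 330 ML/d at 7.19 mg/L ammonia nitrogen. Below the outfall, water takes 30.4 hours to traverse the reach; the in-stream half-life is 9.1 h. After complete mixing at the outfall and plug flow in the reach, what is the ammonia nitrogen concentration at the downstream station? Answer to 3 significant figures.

Mass balance: C = (3600·0.2000 + 330.0·7.190) / 3930 = 3093/3930 = 0.7869 mg/L.
Half-life 9.1 h → k = ln 2 / 9.1 = 0.07617 h⁻¹ = 1.828 d⁻¹.
After decay, C = 0.7869 × e^(−kt) = 0.7869 × 0.09871 = 0.07768 mg/L.

0.0777 mg/L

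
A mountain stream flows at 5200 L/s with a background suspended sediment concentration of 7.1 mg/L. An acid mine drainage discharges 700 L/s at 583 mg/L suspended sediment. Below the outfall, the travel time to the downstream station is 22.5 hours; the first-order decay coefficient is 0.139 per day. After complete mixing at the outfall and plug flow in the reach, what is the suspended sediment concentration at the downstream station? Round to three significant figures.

Conservation of mass: C = (5200·7.100 + 700.0·583.0) / 5900 = 445000/5900 = 75.43 mg/L.
Applying C = C₀e^(−kt): 75.43 × 0.8778 = 66.21 mg/L.

66.2 mg/L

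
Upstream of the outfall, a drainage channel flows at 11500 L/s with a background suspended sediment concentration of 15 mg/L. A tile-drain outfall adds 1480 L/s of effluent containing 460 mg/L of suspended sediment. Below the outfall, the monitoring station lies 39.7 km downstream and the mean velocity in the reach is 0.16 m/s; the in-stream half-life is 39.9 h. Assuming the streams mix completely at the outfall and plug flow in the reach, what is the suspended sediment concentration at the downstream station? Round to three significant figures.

19.9 mg/L

Mixed concentration C = ΣQC/ΣQ = (11500·15.00 + 1480·460.0) / 12980 = 853300/12980 = 65.74 mg/L.
Travel time t = 39.7·1000 / 0.16 = 248100 s = 68.92 h.
Half-life 39.9 h → k = ln 2 / 39.9 = 0.01737 h⁻¹ = 0.4169 d⁻¹.
Applying C = C₀e^(−kt): 65.74 × 0.3020 = 19.85 mg/L.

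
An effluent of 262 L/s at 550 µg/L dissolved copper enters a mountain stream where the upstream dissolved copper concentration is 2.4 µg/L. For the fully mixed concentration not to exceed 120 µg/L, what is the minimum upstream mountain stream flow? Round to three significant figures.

Set C_mix = 120: (Q·2.400 + 262.0·550.0) / (Q + 262.0) = 120
→ Q = 262.0·(550.0 − 120)/(120 − 2.400) = 958.0 L/s.

958 L/s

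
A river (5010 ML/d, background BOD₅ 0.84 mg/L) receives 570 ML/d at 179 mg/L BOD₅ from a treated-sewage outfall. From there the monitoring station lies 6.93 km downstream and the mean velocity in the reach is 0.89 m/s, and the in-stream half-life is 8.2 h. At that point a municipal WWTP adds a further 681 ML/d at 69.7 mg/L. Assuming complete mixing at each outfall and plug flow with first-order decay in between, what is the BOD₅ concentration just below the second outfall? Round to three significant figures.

21.7 mg/L

After mixing, C = (5010·0.8400 + 570.0·179.0) / 5580 = 106200/5580 = 19.04 mg/L; combined flow 5580 ML/d.
Travel time t = 6.93·1000 / 0.89 = 7787 s = 2.163 h.
Half-life 8.2 h → k = ln 2 / 8.2 = 0.08453 h⁻¹ = 2.029 d⁻¹.
After decay, C = 19.04 × e^(−kt) = 19.04 × 0.8329 = 15.86 mg/L.
At the second outfall, C = (5580·15.86 + 681.0·69.70) / (5580 + 681.0) = 21.71 mg/L.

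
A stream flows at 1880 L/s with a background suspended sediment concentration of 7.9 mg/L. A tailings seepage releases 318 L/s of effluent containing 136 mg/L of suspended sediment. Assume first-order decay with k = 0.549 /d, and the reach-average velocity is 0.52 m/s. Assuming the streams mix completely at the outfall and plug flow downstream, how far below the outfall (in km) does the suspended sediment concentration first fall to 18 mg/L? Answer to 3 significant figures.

31.4 km

Flow-weighted average: C = (1880·7.900 + 318.0·136.0) / 2198 = 58100/2198 = 26.43 mg/L.
Set 26.43·exp(−k·t) = 18 → t = ln(26.43/18)/k = 60470 s = 16.80 h.
Distance = v·t = 0.52·60470 = 31450 m = 31.45 km.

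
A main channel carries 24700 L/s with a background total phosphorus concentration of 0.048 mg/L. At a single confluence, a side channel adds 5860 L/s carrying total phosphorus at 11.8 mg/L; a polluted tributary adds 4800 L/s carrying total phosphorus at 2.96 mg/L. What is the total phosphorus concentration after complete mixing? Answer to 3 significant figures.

After mixing, C = (24700·0.04800 + 5860·11.80 + 4800·2.960) / 35360 = 84540/35360 = 2.391 mg/L.

2.39 mg/L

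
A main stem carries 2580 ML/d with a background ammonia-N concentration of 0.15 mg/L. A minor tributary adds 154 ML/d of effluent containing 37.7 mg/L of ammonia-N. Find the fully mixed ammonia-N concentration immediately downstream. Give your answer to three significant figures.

2.27 mg/L

Conservation of mass: C = (2580·0.1500 + 154.0·37.70) / 2734 = 6193/2734 = 2.265 mg/L.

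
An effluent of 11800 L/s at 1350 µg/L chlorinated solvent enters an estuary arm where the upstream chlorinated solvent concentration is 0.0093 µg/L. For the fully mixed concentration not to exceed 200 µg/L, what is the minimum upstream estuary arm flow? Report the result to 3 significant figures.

67900 L/s

Set C_mix = 200: (Q·0.009300 + 11800·1350) / (Q + 11800) = 200
→ Q = 11800·(1350 − 200)/(200 − 0.009300) = 67850 L/s.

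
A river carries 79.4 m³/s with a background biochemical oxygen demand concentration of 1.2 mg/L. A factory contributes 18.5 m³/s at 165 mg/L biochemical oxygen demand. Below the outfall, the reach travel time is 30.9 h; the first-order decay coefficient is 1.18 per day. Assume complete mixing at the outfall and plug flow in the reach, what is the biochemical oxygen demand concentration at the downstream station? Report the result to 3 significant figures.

Conservation of mass: C = (79.40·1.200 + 18.50·165.0) / 97.90 = 3148/97.90 = 32.15 mg/L.
Decay over the reach: 32.15·exp(−kt) = 32.15·0.2189 = 7.038 mg/L.

7.04 mg/L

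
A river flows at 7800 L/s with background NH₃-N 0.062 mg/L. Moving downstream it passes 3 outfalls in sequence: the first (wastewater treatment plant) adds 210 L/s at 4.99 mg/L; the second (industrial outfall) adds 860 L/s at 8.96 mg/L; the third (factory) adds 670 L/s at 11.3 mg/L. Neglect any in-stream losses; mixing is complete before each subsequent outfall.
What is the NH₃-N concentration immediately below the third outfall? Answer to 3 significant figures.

1.76 mg/L

After outfall 1: Q = 7800 + 210.0 = 8010 L/s; C = (7800·0.06200 + 210.0·4.990)/8010 = 0.1912 mg/L.
After outfall 2: Q = 8010 + 860.0 = 8870 L/s; C = (8010·0.1912 + 860.0·8.960)/8870 = 1.041 mg/L.
After outfall 3: Q = 8870 + 670.0 = 9540 L/s; C = (8870·1.041 + 670.0·11.30)/9540 = 1.762 mg/L.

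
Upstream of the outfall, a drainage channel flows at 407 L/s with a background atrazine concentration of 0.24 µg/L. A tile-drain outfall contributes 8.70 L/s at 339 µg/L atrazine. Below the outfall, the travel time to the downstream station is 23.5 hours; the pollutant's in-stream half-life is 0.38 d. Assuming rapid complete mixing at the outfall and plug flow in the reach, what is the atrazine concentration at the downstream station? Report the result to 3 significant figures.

Flow-weighted average: C = (407.0·0.2400 + 8.700·339.0) / 415.7 = 3047/415.7 = 7.330 µg/L.
Half-life 0.38 d → k = ln 2 / 0.38 = 1.824 d⁻¹.
First-order decay: C = 7.330·exp(−k·t) = 7.330·0.1676 = 1.229 µg/L.

1.23 µg/L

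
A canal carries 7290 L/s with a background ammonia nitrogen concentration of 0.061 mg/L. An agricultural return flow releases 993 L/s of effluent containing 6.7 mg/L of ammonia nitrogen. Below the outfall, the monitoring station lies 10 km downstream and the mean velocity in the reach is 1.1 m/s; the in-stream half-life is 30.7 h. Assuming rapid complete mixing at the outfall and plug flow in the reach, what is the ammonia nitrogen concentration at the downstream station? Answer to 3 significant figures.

After mixing, C = (7290·0.06100 + 993.0·6.700) / 8283 = 7098/8283 = 0.8569 mg/L.
Travel time t = 10·1000 / 1.1 = 9091 s = 2.525 h.
Half-life 30.7 h → k = ln 2 / 30.7 = 0.02258 h⁻¹ = 0.5419 d⁻¹.
Applying C = C₀e^(−kt): 0.8569 × 0.9446 = 0.8094 mg/L.

0.809 mg/L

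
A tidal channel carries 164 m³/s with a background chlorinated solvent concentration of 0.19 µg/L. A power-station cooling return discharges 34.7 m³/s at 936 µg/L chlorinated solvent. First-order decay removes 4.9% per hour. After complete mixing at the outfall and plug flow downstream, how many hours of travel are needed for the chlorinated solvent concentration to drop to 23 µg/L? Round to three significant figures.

After mixing, C = (164.0·0.1900 + 34.70·936.0) / 198.7 = 32510/198.7 = 163.6 µg/L.
4.9%/h lost → k = −ln(1 − 0.049) = 0.05024 h⁻¹.
163.6·exp(−k·t) = 23 → t = ln(163.6/23)/k = 140600 s = 39.05 h.

39.1 h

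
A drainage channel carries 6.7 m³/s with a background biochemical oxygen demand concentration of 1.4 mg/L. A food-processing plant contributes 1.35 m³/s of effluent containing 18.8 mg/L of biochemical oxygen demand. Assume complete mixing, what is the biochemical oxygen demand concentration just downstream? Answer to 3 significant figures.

Mass balance: C = (6.700·1.400 + 1.350·18.80) / 8.050 = 34.76/8.050 = 4.318 mg/L.

4.32 mg/L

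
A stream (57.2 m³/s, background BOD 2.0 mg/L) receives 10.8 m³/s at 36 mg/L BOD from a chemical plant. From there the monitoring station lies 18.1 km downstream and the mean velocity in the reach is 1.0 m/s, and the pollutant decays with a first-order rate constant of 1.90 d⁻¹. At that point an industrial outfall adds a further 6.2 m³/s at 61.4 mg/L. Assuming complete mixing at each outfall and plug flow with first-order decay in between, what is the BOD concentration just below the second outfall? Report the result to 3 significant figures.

After mixing, C = (57.20·2.000 + 10.80·36.00) / 68.00 = 503.2/68.00 = 7.400 mg/L; combined flow 68.00 m³/s.
Travel time t = 18.1·1000 / 1.0 = 18100 s = 5.028 h.
First-order decay: C = 7.400·exp(−k·t) = 7.400·0.6716 = 4.970 mg/L.
Second outfall: C = (68.00·4.970 + 6.200·61.40)/74.20 = 9.685 mg/L.

9.69 mg/L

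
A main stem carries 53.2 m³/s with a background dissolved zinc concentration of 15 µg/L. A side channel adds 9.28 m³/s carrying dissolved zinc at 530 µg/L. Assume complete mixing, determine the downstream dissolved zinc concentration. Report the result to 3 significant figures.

91.5 µg/L

Mass balance: C = (53.20·15.00 + 9.280·530.0) / 62.48 = 5716/62.48 = 91.49 µg/L.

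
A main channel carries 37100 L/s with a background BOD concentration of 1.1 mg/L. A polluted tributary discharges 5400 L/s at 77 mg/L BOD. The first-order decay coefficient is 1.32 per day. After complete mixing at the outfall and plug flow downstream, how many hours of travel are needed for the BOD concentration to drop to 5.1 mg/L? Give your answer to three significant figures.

After mixing, C = (37100·1.100 + 5400·77.00) / 42500 = 456600/42500 = 10.74 mg/L.
10.74·exp(−k·t) = 5.1 → t = ln(10.74/5.1)/k = 48770 s = 13.55 h.

13.5 h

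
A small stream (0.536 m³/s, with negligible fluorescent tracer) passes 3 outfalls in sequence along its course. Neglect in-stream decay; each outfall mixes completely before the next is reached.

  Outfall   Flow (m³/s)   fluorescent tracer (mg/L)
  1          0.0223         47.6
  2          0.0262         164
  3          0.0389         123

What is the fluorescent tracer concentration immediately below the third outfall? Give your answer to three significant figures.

Outfall 1: combined Q = 0.5583 m³/s; C = (0.5360·0 + 0.02230·47.60)/0.5583 = 1.901 mg/L.
Outfall 2: combined Q = 0.5845 m³/s; C = (0.5583·1.901 + 0.02620·164.0)/0.5845 = 9.167 mg/L.
Outfall 3: combined Q = 0.6234 m³/s; C = (0.5845·9.167 + 0.03890·123.0)/0.6234 = 16.27 mg/L.

16.3 mg/L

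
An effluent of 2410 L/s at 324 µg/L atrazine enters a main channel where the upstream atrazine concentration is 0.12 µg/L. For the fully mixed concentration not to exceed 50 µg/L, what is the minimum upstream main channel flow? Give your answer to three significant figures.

13200 L/s

Set C_mix = 50: (Q·0.1200 + 2410·324.0) / (Q + 2410) = 50
→ Q = 2410·(324.0 − 50)/(50 − 0.1200) = 13240 L/s.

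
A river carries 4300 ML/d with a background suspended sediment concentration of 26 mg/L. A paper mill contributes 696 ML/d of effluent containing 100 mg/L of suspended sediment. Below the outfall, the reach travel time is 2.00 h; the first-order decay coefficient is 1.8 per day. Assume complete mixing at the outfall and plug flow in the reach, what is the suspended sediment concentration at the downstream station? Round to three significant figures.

Conservation of mass: C = (4300·26.00 + 696.0·100.0) / 4996 = 181400/4996 = 36.31 mg/L.
Applying C = C₀e^(−kt): 36.31 × 0.8607 = 31.25 mg/L.

31.3 mg/L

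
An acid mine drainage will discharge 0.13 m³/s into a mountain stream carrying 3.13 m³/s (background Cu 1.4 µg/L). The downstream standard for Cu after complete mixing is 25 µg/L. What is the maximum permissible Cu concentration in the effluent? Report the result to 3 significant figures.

At the limit, (Qr·Cr + Qe·Cₑ)/(Qr + Qe) = 25:
Cₑ = (3.260·25 − 3.130·1.400) / 0.1300 = 593.2 µg/L.

593 µg/L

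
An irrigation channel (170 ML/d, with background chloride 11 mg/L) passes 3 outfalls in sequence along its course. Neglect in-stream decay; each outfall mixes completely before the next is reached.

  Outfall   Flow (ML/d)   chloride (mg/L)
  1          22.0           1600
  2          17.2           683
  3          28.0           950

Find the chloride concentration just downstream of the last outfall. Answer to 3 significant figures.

318 mg/L

Below outfall 1: Q → 192.0 ML/d, C = (170.0·11.00 + 22.00·1600)/192.0 = 193.1 mg/L.
Below outfall 2: Q → 209.2 ML/d, C = (192.0·193.1 + 17.20·683.0)/209.2 = 233.4 mg/L.
Below outfall 3: Q → 237.2 ML/d, C = (209.2·233.4 + 28.00·950.0)/237.2 = 317.9 mg/L.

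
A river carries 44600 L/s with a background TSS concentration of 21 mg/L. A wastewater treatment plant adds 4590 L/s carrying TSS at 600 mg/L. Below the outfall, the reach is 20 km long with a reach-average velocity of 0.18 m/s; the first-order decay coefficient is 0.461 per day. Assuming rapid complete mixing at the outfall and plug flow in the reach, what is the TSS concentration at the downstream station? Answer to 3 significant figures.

41.5 mg/L

After mixing, C = (44600·21.00 + 4590·600.0) / 49190 = 3691000/49190 = 75.03 mg/L.
Travel time t = 20·1000 / 0.18 = 111100 s = 30.86 h.
After decay, C = 75.03 × e^(−kt) = 75.03 × 0.5527 = 41.47 mg/L.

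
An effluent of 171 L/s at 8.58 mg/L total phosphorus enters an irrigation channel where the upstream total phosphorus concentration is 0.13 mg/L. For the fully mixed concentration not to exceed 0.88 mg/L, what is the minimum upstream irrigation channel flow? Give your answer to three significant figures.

Set C_mix = 0.88: (Q·0.1300 + 171.0·8.580) / (Q + 171.0) = 0.88
→ Q = 171.0·(8.580 − 0.88)/(0.88 − 0.1300) = 1756 L/s.

1760 L/s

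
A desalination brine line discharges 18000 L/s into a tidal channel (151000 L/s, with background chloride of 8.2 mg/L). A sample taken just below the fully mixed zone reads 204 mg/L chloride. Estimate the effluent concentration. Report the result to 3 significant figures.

1850 mg/L

Mass balance: 151000·8.200 + 18000·Cₑ = 169000·204.0
→ Cₑ = (169000·204.0 − 151000·8.200) / 18000 = 1847 mg/L.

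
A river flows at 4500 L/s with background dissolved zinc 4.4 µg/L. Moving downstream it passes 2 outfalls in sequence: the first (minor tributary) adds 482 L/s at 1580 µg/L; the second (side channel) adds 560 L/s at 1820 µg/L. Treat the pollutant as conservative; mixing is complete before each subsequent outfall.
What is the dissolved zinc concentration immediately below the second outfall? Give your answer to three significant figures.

325 µg/L

Outfall 1: combined Q = 4982 L/s; C = (4500·4.400 + 482.0·1580)/4982 = 156.8 µg/L.
Outfall 2: combined Q = 5542 L/s; C = (4982·156.8 + 560.0·1820)/5542 = 324.9 µg/L.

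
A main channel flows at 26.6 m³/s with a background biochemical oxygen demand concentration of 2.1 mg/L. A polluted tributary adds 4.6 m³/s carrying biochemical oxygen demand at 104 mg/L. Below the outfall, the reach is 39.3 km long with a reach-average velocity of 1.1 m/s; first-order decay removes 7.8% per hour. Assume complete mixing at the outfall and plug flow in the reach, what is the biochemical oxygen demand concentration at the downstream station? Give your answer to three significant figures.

7.65 mg/L

Mass balance: C = (26.60·2.100 + 4.600·104.0) / 31.20 = 534.3/31.20 = 17.12 mg/L.
Travel time t = 39.3·1000 / 1.1 = 35730 s = 9.924 h.
7.8%/h lost → k = −ln(1 − 0.078) = 0.08121 h⁻¹.
Decay over the reach: 17.12·exp(−kt) = 17.12·0.4467 = 7.649 mg/L.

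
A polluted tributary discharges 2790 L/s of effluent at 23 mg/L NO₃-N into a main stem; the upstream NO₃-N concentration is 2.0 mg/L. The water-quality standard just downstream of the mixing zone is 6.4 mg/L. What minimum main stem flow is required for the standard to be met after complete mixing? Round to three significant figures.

10500 L/s

Set C_mix = 6.4: (Q·2.000 + 2790·23.00) / (Q + 2790) = 6.4
→ Q = 2790·(23.00 − 6.4)/(6.4 − 2.000) = 10530 L/s.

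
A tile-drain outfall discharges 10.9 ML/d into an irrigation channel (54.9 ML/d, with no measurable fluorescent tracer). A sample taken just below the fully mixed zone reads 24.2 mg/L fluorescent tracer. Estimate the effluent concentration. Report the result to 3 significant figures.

Mass balance: 54.90·0 + 10.90·Cₑ = 65.80·24.20
→ Cₑ = (65.80·24.20 − 54.90·0) / 10.90 = 146.1 mg/L.

146 mg/L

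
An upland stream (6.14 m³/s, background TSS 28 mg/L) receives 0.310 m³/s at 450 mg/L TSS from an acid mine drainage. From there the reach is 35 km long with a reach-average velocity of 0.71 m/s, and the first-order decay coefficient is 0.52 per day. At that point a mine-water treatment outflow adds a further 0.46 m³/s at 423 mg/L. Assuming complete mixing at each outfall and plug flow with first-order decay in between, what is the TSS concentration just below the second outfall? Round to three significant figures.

After mixing, C = (6.140·28.00 + 0.3100·450.0) / 6.450 = 311.4/6.450 = 48.28 mg/L; combined flow 6.450 m³/s.
Travel time t = 35·1000 / 0.71 = 49300 s = 13.69 h.
After decay, C = 48.28 × e^(−kt) = 48.28 × 0.7433 = 35.89 mg/L.
Second outfall: C = (6.450·35.89 + 0.4600·423.0)/6.910 = 61.66 mg/L.

61.7 mg/L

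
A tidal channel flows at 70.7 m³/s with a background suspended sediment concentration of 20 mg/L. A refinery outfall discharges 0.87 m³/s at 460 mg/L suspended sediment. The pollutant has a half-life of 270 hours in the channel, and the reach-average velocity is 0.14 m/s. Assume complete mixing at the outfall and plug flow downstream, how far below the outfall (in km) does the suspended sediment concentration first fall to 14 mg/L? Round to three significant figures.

117 km

Mass balance: C = (70.70·20.00 + 0.8700·460.0) / 71.57 = 1814/71.57 = 25.35 mg/L.
Half-life 270 h → k = ln 2 / 270 = 0.002567 h⁻¹ = 0.06161 d⁻¹.
Set 25.35·exp(−k·t) = 14 → t = ln(25.35/14)/k = 832500 s = 231.2 h.
Distance = v·t = 0.14·832500 = 116500 m = 116.5 km.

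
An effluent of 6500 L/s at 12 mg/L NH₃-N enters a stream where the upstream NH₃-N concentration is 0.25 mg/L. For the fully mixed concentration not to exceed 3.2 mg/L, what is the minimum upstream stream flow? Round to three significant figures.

Set C_mix = 3.2: (Q·0.2500 + 6500·12.00) / (Q + 6500) = 3.2
→ Q = 6500·(12.00 − 3.2)/(3.2 − 0.2500) = 19390 L/s.

19400 L/s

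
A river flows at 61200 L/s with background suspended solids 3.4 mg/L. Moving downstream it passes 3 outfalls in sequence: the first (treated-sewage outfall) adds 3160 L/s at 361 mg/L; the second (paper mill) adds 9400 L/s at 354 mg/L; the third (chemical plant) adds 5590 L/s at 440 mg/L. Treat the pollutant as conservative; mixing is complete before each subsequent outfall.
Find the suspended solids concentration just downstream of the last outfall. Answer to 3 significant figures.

After outfall 1: Q = 61200 + 3160 = 64360 L/s; C = (61200·3.400 + 3160·361.0)/64360 = 20.96 mg/L.
After outfall 2: Q = 64360 + 9400 = 73760 L/s; C = (64360·20.96 + 9400·354.0)/73760 = 63.40 mg/L.
After outfall 3: Q = 73760 + 5590 = 79350 L/s; C = (73760·63.40 + 5590·440.0)/79350 = 89.93 mg/L.

89.9 mg/L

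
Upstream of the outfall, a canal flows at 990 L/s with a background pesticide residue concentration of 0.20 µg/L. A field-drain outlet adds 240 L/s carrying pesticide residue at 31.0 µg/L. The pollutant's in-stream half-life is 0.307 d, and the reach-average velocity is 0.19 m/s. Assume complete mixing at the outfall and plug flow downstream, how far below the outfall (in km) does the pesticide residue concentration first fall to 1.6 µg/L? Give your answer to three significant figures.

9.86 km

Mixed concentration C = ΣQC/ΣQ = (990.0·0.2000 + 240.0·31.00) / 1230 = 7638/1230 = 6.210 µg/L.
Half-life 0.307 d → k = ln 2 / 0.307 = 2.258 d⁻¹.
Set 6.210·exp(−k·t) = 1.6 → t = ln(6.210/1.6)/k = 51890 s = 14.42 h.
Distance = v·t = 0.19·51890 = 9860 m = 9.860 km.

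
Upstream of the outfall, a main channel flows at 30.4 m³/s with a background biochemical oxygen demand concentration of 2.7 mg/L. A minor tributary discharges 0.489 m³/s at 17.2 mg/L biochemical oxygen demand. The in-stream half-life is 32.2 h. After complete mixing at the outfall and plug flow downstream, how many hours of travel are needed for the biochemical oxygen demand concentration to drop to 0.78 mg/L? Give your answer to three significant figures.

61.5 h

Flow-weighted average: C = (30.40·2.700 + 0.4890·17.20) / 30.89 = 90.49/30.89 = 2.930 mg/L.
Half-life 32.2 h → k = ln 2 / 32.2 = 0.02153 h⁻¹ = 0.5166 d⁻¹.
2.930·exp(−k·t) = 0.78 → t = ln(2.930/0.78)/k = 221300 s = 61.47 h.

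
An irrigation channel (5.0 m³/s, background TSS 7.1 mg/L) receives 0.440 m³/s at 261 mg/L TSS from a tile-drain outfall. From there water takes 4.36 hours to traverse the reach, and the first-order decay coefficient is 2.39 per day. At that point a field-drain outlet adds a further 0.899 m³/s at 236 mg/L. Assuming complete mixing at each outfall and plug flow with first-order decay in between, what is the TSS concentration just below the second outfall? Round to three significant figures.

Conservation of mass: C = (5.000·7.100 + 0.4400·261.0) / 5.440 = 150.3/5.440 = 27.64 mg/L; combined flow 5.440 m³/s.
Applying C = C₀e^(−kt): 27.64 × 0.6478 = 17.90 mg/L.
Second outfall: C = (5.440·17.90 + 0.8990·236.0)/6.339 = 48.83 mg/L.

48.8 mg/L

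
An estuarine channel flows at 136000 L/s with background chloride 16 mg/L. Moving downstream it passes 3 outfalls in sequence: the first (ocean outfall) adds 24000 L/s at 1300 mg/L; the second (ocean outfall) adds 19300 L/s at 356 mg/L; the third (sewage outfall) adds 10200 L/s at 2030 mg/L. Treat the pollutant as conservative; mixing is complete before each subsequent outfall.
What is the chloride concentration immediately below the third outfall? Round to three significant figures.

Below outfall 1: Q → 160000 L/s, C = (136000·16.00 + 24000·1300)/160000 = 208.6 mg/L.
Below outfall 2: Q → 179300 L/s, C = (160000·208.6 + 19300·356.0)/179300 = 224.5 mg/L.
Below outfall 3: Q → 189500 L/s, C = (179300·224.5 + 10200·2030)/189500 = 321.7 mg/L.

322 mg/L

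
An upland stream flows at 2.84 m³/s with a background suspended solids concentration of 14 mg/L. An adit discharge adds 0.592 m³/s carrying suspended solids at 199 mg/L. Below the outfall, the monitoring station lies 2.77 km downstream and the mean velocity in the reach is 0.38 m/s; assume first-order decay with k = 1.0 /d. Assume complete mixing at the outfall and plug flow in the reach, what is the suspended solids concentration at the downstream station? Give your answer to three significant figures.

42.2 mg/L

Mixed concentration C = ΣQC/ΣQ = (2.840·14.00 + 0.5920·199.0) / 3.432 = 157.6/3.432 = 45.91 mg/L.
Travel time t = 2.77·1000 / 0.38 = 7289 s = 2.025 h.
First-order decay: C = 45.91·exp(−k·t) = 45.91·0.9191 = 42.20 mg/L.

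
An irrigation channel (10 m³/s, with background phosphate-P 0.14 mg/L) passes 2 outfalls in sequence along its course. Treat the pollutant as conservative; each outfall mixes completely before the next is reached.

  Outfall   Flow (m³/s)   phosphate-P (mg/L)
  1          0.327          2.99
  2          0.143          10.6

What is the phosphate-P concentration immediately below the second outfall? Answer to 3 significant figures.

0.372 mg/L

Below outfall 1: Q → 10.33 m³/s, C = (10.00·0.1400 + 0.3270·2.990)/10.33 = 0.2302 mg/L.
Below outfall 2: Q → 10.47 m³/s, C = (10.33·0.2302 + 0.1430·10.60)/10.47 = 0.3719 mg/L.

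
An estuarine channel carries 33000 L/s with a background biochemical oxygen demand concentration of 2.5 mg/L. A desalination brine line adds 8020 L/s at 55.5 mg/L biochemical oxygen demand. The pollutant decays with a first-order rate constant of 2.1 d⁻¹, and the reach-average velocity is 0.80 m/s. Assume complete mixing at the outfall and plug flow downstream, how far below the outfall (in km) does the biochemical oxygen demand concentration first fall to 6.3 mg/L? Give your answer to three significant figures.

23.5 km

After mixing, C = (33000·2.500 + 8020·55.50) / 41020 = 527600/41020 = 12.86 mg/L.
Set 12.86·exp(−k·t) = 6.3 → t = ln(12.86/6.3)/k = 29370 s = 8.157 h.
Distance = v·t = 0.80·29370 = 23490 m = 23.49 km.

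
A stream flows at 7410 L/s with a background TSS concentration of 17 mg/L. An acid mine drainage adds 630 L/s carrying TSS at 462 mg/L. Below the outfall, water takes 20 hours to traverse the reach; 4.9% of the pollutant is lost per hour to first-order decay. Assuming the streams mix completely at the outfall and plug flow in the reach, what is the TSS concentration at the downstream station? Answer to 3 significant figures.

Mass balance: C = (7410·17.00 + 630.0·462.0) / 8040 = 417000/8040 = 51.87 mg/L.
4.9%/h lost → k = −ln(1 − 0.049) = 0.05024 h⁻¹.
Applying C = C₀e^(−kt): 51.87 × 0.3661 = 18.99 mg/L.

19.0 mg/L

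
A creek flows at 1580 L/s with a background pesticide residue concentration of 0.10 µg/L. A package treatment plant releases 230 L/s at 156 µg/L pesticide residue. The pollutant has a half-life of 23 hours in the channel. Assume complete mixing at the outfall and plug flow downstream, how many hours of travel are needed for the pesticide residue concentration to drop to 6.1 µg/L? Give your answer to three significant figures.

After mixing, C = (1580·0.1000 + 230.0·156.0) / 1810 = 36040/1810 = 19.91 µg/L.
Half-life 23 h → k = ln 2 / 23 = 0.03014 h⁻¹ = 0.7233 d⁻¹.
19.91·exp(−k·t) = 6.1 → t = ln(19.91/6.1)/k = 141300 s = 39.25 h.

39.3 h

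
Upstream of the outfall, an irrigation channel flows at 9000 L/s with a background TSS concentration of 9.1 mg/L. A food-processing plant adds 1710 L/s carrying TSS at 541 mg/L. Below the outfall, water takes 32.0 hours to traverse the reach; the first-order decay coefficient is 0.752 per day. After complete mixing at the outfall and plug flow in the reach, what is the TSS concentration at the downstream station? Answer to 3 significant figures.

34.5 mg/L

After mixing, C = (9000·9.100 + 1710·541.0) / 10710 = 1007000/10710 = 94.03 mg/L.
First-order decay: C = 94.03·exp(−k·t) = 94.03·0.3669 = 34.50 mg/L.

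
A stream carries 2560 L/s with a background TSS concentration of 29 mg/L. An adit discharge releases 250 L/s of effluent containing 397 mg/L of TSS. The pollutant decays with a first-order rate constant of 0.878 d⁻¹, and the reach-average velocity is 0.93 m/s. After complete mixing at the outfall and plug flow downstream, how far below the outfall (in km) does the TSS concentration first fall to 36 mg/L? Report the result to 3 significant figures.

Mass balance: C = (2560·29.00 + 250.0·397.0) / 2810 = 173500/2810 = 61.74 mg/L.
Set 61.74·exp(−k·t) = 36 → t = ln(61.74/36)/k = 53080 s = 14.74 h.
Distance = v·t = 0.93·53080 = 49370 m = 49.37 km.

49.4 km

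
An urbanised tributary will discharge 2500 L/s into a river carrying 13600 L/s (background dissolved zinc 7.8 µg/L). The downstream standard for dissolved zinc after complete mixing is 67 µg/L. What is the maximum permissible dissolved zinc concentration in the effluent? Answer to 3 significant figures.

389 µg/L

At the limit, (Qr·Cr + Qe·Cₑ)/(Qr + Qe) = 67:
Cₑ = (16100·67 − 13600·7.800) / 2500 = 389.0 µg/L.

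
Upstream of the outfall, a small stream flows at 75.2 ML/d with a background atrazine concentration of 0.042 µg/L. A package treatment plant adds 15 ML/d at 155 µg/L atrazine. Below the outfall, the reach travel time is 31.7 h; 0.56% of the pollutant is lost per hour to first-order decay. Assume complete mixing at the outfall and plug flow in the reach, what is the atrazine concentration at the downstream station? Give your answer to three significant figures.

After mixing, C = (75.20·0.04200 + 15.00·155.0) / 90.20 = 2328/90.20 = 25.81 µg/L.
0.56%/h lost → k = −ln(1 − 0.0056) = 0.005616 h⁻¹.
Applying C = C₀e^(−kt): 25.81 × 0.8369 = 21.60 µg/L.

21.6 µg/L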